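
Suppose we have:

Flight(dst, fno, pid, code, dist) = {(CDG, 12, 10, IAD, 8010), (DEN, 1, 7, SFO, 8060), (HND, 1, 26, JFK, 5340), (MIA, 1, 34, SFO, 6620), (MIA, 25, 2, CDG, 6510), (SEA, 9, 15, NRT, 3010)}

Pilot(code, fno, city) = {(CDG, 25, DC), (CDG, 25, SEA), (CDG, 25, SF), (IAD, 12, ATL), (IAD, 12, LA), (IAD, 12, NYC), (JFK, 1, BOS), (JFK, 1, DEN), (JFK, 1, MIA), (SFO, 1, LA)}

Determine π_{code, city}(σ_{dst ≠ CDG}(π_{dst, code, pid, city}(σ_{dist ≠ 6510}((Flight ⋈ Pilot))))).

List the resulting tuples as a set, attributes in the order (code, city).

{(JFK, BOS), (JFK, DEN), (JFK, MIA), (SFO, LA)}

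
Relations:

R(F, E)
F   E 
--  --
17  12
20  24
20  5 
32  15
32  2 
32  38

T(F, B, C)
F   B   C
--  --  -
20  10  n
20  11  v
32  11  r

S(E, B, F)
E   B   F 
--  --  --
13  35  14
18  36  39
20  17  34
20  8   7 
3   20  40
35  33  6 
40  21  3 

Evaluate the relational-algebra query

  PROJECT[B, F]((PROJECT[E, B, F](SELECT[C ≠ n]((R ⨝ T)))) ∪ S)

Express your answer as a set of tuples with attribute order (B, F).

{(11, 20), (11, 32), (17, 34), (20, 40), (21, 3), (33, 6), (35, 14), (36, 39), (8, 7)}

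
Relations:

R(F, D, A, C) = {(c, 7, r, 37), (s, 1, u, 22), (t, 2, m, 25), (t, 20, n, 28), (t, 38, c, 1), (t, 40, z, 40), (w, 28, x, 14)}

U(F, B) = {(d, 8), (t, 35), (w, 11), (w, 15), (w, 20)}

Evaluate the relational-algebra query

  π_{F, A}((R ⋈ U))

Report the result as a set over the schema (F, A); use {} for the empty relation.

{(t, c), (t, m), (t, n), (t, z), (w, x)}

Natural join on F: {(t, 2, m, 25, 35), (t, 20, n, 28, 35), (t, 38, c, 1, 35), (t, 40, z, 40, 35), (w, 28, x, 14, 11), (w, 28, x, 14, 15), (w, 28, x, 14, 20)}
Keep only column(s) F, A (2 duplicate(s) eliminated): {(t, c), (t, m), (t, n), (t, z), (w, x)}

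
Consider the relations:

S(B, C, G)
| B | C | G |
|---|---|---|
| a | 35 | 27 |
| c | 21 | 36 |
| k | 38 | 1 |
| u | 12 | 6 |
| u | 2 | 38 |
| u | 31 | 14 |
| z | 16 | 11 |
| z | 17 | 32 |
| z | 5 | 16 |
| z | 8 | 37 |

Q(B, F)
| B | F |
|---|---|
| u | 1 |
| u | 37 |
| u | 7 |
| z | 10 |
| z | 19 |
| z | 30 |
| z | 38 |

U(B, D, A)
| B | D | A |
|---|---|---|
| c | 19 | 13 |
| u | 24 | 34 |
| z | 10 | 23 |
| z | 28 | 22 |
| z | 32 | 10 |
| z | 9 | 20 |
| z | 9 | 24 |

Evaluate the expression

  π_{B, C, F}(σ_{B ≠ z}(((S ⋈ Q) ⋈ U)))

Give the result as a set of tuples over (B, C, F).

Joining S and Q on B yields {(u, 12, 6, 1), (u, 12, 6, 37), (u, 12, 6, 7), (u, 2, 38, 1), (u, 2, 38, 37), (u, 2, 38, 7), (u, 31, 14, 1), (u, 31, 14, 37), (u, 31, 14, 7), (z, 16, 11, 10), (z, 16, 11, 19), (z, 16, 11, 30), (z, 16, 11, 38), (z, 17, 32, 10), (z, 17, 32, 19), (z, 17, 32, 30), (z, 17, 32, 38), (z, 5, 16, 10), (z, 5, 16, 19), (z, 5, 16, 30), (z, 5, 16, 38), (z, 8, 37, 10), (z, 8, 37, 19), (z, 8, 37, 30), (z, 8, 37, 38)}.
Joining (S ⋈ Q) and U on B yields {(u, 12, 6, 1, 24, 34), (u, 12, 6, 37, 24, 34), (u, 12, 6, 7, 24, 34), (u, 2, 38, 1, 24, 34), (u, 2, 38, 37, 24, 34), (u, 2, 38, 7, 24, 34), (u, 31, 14, 1, 24, 34), (u, 31, 14, 37, 24, 34), (u, 31, 14, 7, 24, 34), (z, 16, 11, 10, 10, 23), (z, 16, 11, 10, 28, 22), (z, 16, 11, 10, 32, 10), (z, 16, 11, 10, 9, 20), (z, 16, 11, 10, 9, 24), (z, 16, 11, 19, 10, 23), (z, 16, 11, 19, 28, 22), (z, 16, 11, 19, 32, 10), (z, 16, 11, 19, 9, 20), (z, 16, 11, 19, 9, 24), (z, 16, 11, 30, 10, 23), (z, 16, 11, 30, 28, 22), (z, 16, 11, 30, 32, 10), (z, 16, 11, 30, 9, 20), (z, 16, 11, 30, 9, 24), (z, 16, 11, 38, 10, 23), (z, 16, 11, 38, 28, 22), (z, 16, 11, 38, 32, 10), (z, 16, 11, 38, 9, 20), (z, 16, 11, 38, 9, 24), (z, 17, 32, 10, 10, 23), (z, 17, 32, 10, 28, 22), (z, 17, 32, 10, 32, 10), (z, 17, 32, 10, 9, 20), (z, 17, 32, 10, 9, 24), (z, 17, 32, 19, 10, 23), (z, 17, 32, 19, 28, 22), (z, 17, 32, 19, 32, 10), (z, 17, 32, 19, 9, 20), (z, 17, 32, 19, 9, 24), (z, 17, 32, 30, 10, 23), (z, 17, 32, 30, 28, 22), (z, 17, 32, 30, 32, 10), (z, 17, 32, 30, 9, 20), (z, 17, 32, 30, 9, 24), (z, 17, 32, 38, 10, 23), (z, 17, 32, 38, 28, 22), (z, 17, 32, 38, 32, 10), (z, 17, 32, 38, 9, 20), (z, 17, 32, 38, 9, 24), (z, 5, 16, 10, 10, 23), (z, 5, 16, 10, 28, 22), (z, 5, 16, 10, 32, 10), (z, 5, 16, 10, 9, 20), (z, 5, 16, 10, 9, 24), (z, 5, 16, 19, 10, 23), (z, 5, 16, 19, 28, 22), (z, 5, 16, 19, 32, 10), (z, 5, 16, 19, 9, 20), (z, 5, 16, 19, 9, 24), (z, 5, 16, 30, 10, 23), (z, 5, 16, 30, 28, 22), (z, 5, 16, 30, 32, 10), (z, 5, 16, 30, 9, 20), (z, 5, 16, 30, 9, 24), (z, 5, 16, 38, 10, 23), (z, 5, 16, 38, 28, 22), (z, 5, 16, 38, 32, 10), (z, 5, 16, 38, 9, 20), (z, 5, 16, 38, 9, 24), (z, 8, 37, 10, 10, 23), (z, 8, 37, 10, 28, 22), (z, 8, 37, 10, 32, 10), (z, 8, 37, 10, 9, 20), (z, 8, 37, 10, 9, 24), (z, 8, 37, 19, 10, 23), (z, 8, 37, 19, 28, 22), (z, 8, 37, 19, 32, 10), (z, 8, 37, 19, 9, 20), (z, 8, 37, 19, 9, 24), (z, 8, 37, 30, 10, 23), (z, 8, 37, 30, 28, 22), (z, 8, 37, 30, 32, 10), (z, 8, 37, 30, 9, 20), (z, 8, 37, 30, 9, 24), (z, 8, 37, 38, 10, 23), (z, 8, 37, 38, 28, 22), (z, 8, 37, 38, 32, 10), (z, 8, 37, 38, 9, 20), (z, 8, 37, 38, 9, 24)}.
σ[B ≠ z]: keep tuples satisfying B ≠ z → {(u, 12, 6, 1, 24, 34), (u, 12, 6, 37, 24, 34), (u, 12, 6, 7, 24, 34), (u, 2, 38, 1, 24, 34), (u, 2, 38, 37, 24, 34), (u, 2, 38, 7, 24, 34), (u, 31, 14, 1, 24, 34), (u, 31, 14, 37, 24, 34), (u, 31, 14, 7, 24, 34)}
Keep only column(s) B, C, F: {(u, 12, 1), (u, 12, 37), (u, 12, 7), (u, 2, 1), (u, 2, 37), (u, 2, 7), (u, 31, 1), (u, 31, 37), (u, 31, 7)}

{(u, 12, 1), (u, 12, 37), (u, 12, 7), (u, 2, 1), (u, 2, 37), (u, 2, 7), (u, 31, 1), (u, 31, 37), (u, 31, 7)}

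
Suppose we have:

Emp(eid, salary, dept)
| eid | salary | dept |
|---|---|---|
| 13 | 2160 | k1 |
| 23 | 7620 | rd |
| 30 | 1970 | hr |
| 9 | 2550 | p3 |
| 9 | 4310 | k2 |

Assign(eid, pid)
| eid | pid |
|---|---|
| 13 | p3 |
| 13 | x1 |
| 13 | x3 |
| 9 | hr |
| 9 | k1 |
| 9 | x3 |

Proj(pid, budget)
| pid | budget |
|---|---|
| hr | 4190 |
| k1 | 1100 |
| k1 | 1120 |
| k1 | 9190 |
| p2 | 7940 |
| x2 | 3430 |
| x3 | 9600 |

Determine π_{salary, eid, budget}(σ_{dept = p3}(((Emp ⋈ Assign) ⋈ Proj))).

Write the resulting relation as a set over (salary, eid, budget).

Natural join on eid: {(13, 2160, k1, p3), (13, 2160, k1, x1), (13, 2160, k1, x3), (9, 2550, p3, hr), (9, 2550, p3, k1), (9, 2550, p3, x3), (9, 4310, k2, hr), (9, 4310, k2, k1), (9, 4310, k2, x3)}
Natural join on pid: {(13, 2160, k1, x3, 9600), (9, 2550, p3, hr, 4190), (9, 2550, p3, k1, 1100), (9, 2550, p3, k1, 1120), (9, 2550, p3, k1, 9190), (9, 2550, p3, x3, 9600), (9, 4310, k2, hr, 4190), (9, 4310, k2, k1, 1100), (9, 4310, k2, k1, 1120), (9, 4310, k2, k1, 9190), (9, 4310, k2, x3, 9600)}
σ[dept = p3]: keep tuples satisfying dept = p3 → {(9, 2550, p3, hr, 4190), (9, 2550, p3, k1, 1100), (9, 2550, p3, k1, 1120), (9, 2550, p3, k1, 9190), (9, 2550, p3, x3, 9600)}
π[salary, eid, budget]: project onto (salary, eid, budget) → {(2550, 9, 1100), (2550, 9, 1120), (2550, 9, 4190), (2550, 9, 9190), (2550, 9, 9600)}

{(2550, 9, 1100), (2550, 9, 1120), (2550, 9, 4190), (2550, 9, 9190), (2550, 9, 9600)}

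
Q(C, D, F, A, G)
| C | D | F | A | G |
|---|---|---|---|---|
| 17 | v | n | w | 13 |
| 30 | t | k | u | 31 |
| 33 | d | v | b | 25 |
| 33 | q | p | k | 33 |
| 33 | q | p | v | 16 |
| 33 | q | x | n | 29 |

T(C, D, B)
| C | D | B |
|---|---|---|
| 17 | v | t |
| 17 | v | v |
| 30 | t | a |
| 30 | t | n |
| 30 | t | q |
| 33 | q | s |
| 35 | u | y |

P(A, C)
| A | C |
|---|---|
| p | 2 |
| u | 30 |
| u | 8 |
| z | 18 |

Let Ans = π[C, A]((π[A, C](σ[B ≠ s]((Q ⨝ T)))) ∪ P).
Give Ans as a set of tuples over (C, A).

{(17, w), (18, z), (2, p), (30, u), (8, u)}

Natural join on C, D: {(17, v, n, w, 13, t), (17, v, n, w, 13, v), (30, t, k, u, 31, a), (30, t, k, u, 31, n), (30, t, k, u, 31, q), (33, q, p, k, 33, s), (33, q, p, v, 16, s), (33, q, x, n, 29, s)}
σ[B ≠ s]: keep tuples satisfying B ≠ s → {(17, v, n, w, 13, t), (17, v, n, w, 13, v), (30, t, k, u, 31, a), (30, t, k, u, 31, n), (30, t, k, u, 31, q)}
π[A, C]: project onto (A, C) (3 duplicate(s) eliminated) → {(u, 30), (w, 17)}
Taking the union: {(p, 2), (u, 30), (u, 8), (w, 17), (z, 18)}
π[C, A]: project onto (C, A) → {(17, w), (18, z), (2, p), (30, u), (8, u)}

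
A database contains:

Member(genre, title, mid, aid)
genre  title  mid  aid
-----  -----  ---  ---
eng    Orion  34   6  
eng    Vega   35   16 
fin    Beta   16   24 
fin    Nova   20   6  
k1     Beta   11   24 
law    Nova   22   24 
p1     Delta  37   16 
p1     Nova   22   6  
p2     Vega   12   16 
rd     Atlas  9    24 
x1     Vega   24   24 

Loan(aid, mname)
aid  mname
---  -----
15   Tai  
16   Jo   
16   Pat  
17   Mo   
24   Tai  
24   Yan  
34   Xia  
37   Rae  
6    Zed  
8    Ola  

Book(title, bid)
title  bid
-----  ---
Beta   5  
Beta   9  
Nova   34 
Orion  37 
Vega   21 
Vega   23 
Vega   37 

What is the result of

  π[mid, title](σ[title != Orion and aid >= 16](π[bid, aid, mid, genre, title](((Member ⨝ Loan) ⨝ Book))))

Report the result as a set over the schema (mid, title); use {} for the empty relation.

{(11, Beta), (12, Vega), (16, Beta), (22, Nova), (24, Vega), (35, Vega)}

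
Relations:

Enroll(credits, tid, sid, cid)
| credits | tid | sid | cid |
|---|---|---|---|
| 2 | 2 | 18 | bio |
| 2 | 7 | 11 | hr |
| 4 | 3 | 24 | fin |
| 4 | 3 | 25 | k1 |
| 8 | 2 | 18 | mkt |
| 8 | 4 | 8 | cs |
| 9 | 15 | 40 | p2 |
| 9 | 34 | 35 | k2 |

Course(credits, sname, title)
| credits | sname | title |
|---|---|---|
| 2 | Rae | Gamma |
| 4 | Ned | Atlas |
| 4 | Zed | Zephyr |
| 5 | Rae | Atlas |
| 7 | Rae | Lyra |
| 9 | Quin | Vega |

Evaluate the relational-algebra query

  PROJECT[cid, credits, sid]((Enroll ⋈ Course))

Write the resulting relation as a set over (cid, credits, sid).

{(bio, 2, 18), (fin, 4, 24), (hr, 2, 11), (k1, 4, 25), (k2, 9, 35), (p2, 9, 40)}

Joining Enroll and Course on credits yields {(2, 2, 18, bio, Rae, Gamma), (2, 7, 11, hr, Rae, Gamma), (4, 3, 24, fin, Ned, Atlas), (4, 3, 24, fin, Zed, Zephyr), (4, 3, 25, k1, Ned, Atlas), (4, 3, 25, k1, Zed, Zephyr), (9, 15, 40, p2, Quin, Vega), (9, 34, 35, k2, Quin, Vega)}.
π_{cid, credits, sid} gives {(bio, 2, 18), (fin, 4, 24), (hr, 2, 11), (k1, 4, 25), (k2, 9, 35), (p2, 9, 40)} (2 duplicate(s) eliminated).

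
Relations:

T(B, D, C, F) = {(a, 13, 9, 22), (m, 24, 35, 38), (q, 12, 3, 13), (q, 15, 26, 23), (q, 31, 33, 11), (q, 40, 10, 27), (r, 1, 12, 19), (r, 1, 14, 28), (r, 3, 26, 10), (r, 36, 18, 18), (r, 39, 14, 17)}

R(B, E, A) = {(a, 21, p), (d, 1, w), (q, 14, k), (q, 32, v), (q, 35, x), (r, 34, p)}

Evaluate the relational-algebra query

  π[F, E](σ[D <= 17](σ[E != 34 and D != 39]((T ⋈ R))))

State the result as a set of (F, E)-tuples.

{(13, 14), (13, 32), (13, 35), (22, 21), (23, 14), (23, 32), (23, 35)}

T ⋈ R (natural join on B): {(a, 13, 9, 22, 21, p), (q, 12, 3, 13, 14, k), (q, 12, 3, 13, 32, v), (q, 12, 3, 13, 35, x), (q, 15, 26, 23, 14, k), (q, 15, 26, 23, 32, v), (q, 15, 26, 23, 35, x), (q, 31, 33, 11, 14, k), (q, 31, 33, 11, 32, v), (q, 31, 33, 11, 35, x), (q, 40, 10, 27, 14, k), (q, 40, 10, 27, 32, v), (q, 40, 10, 27, 35, x), (r, 1, 12, 19, 34, p), (r, 1, 14, 28, 34, p), (r, 3, 26, 10, 34, p), (r, 36, 18, 18, 34, p), (r, 39, 14, 17, 34, p)}
σ[E != 34 and D != 39]: keep tuples satisfying E != 34 and D != 39 → {(a, 13, 9, 22, 21, p), (q, 12, 3, 13, 14, k), (q, 12, 3, 13, 32, v), (q, 12, 3, 13, 35, x), (q, 15, 26, 23, 14, k), (q, 15, 26, 23, 32, v), (q, 15, 26, 23, 35, x), (q, 31, 33, 11, 14, k), (q, 31, 33, 11, 32, v), (q, 31, 33, 11, 35, x), (q, 40, 10, 27, 14, k), (q, 40, 10, 27, 32, v), (q, 40, 10, 27, 35, x)}
σ[D <= 17]: keep tuples satisfying D <= 17 → {(a, 13, 9, 22, 21, p), (q, 12, 3, 13, 14, k), (q, 12, 3, 13, 32, v), (q, 12, 3, 13, 35, x), (q, 15, 26, 23, 14, k), (q, 15, 26, 23, 32, v), (q, 15, 26, 23, 35, x)}
Projecting to F, E: {(13, 14), (13, 32), (13, 35), (22, 21), (23, 14), (23, 32), (23, 35)}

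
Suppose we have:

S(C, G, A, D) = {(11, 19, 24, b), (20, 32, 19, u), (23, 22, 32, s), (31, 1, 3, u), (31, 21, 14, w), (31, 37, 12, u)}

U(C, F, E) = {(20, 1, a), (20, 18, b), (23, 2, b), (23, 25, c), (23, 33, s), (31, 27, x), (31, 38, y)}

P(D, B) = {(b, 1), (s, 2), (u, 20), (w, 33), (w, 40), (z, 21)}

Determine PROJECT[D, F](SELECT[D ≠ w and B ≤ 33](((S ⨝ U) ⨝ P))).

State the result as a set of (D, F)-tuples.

{(s, 2), (s, 25), (s, 33), (u, 1), (u, 18), (u, 27), (u, 38)}

Natural join on C: {(20, 32, 19, u, 1, a), (20, 32, 19, u, 18, b), (23, 22, 32, s, 2, b), (23, 22, 32, s, 25, c), (23, 22, 32, s, 33, s), (31, 1, 3, u, 27, x), (31, 1, 3, u, 38, y), (31, 21, 14, w, 27, x), (31, 21, 14, w, 38, y), (31, 37, 12, u, 27, x), (31, 37, 12, u, 38, y)}
Natural join on D: {(20, 32, 19, u, 1, a, 20), (20, 32, 19, u, 18, b, 20), (23, 22, 32, s, 2, b, 2), (23, 22, 32, s, 25, c, 2), (23, 22, 32, s, 33, s, 2), (31, 1, 3, u, 27, x, 20), (31, 1, 3, u, 38, y, 20), (31, 21, 14, w, 27, x, 33), (31, 21, 14, w, 27, x, 40), (31, 21, 14, w, 38, y, 33), (31, 21, 14, w, 38, y, 40), (31, 37, 12, u, 27, x, 20), (31, 37, 12, u, 38, y, 20)}
σ[D ≠ w and B ≤ 33]: keep tuples satisfying D ≠ w and B ≤ 33 → {(20, 32, 19, u, 1, a, 20), (20, 32, 19, u, 18, b, 20), (23, 22, 32, s, 2, b, 2), (23, 22, 32, s, 25, c, 2), (23, 22, 32, s, 33, s, 2), (31, 1, 3, u, 27, x, 20), (31, 1, 3, u, 38, y, 20), (31, 37, 12, u, 27, x, 20), (31, 37, 12, u, 38, y, 20)}
π_{D, F} gives {(s, 2), (s, 25), (s, 33), (u, 1), (u, 18), (u, 27), (u, 38)} (2 duplicate(s) eliminated).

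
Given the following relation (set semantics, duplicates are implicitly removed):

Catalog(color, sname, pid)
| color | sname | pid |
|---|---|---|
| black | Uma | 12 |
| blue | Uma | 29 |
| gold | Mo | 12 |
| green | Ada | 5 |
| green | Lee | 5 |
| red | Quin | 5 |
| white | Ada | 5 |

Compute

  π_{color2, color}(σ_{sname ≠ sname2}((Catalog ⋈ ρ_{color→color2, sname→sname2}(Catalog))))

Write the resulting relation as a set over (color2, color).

ρ[color→color2, sname→sname2]: schema becomes (color2, sname2, pid); tuples unchanged.
Catalog ⋈ ρ_{color→color2, sname→sname2}(Catalog) (natural join on pid): {(black, Uma, 12, black, Uma), (black, Uma, 12, gold, Mo), (blue, Uma, 29, blue, Uma), (gold, Mo, 12, black, Uma), (gold, Mo, 12, gold, Mo), (green, Ada, 5, green, Ada), (green, Ada, 5, green, Lee), (green, Ada, 5, red, Quin), (green, Ada, 5, white, Ada), (green, Lee, 5, green, Ada), (green, Lee, 5, green, Lee), (green, Lee, 5, red, Quin), (green, Lee, 5, white, Ada), (red, Quin, 5, green, Ada), (red, Quin, 5, green, Lee), (red, Quin, 5, red, Quin), (red, Quin, 5, white, Ada), (white, Ada, 5, green, Ada), (white, Ada, 5, green, Lee), (white, Ada, 5, red, Quin), (white, Ada, 5, white, Ada)}
σ[sname ≠ sname2]: keep tuples satisfying sname ≠ sname2 → {(black, Uma, 12, gold, Mo), (gold, Mo, 12, black, Uma), (green, Ada, 5, green, Lee), (green, Ada, 5, red, Quin), (green, Lee, 5, green, Ada), (green, Lee, 5, red, Quin), (green, Lee, 5, white, Ada), (red, Quin, 5, green, Ada), (red, Quin, 5, green, Lee), (red, Quin, 5, white, Ada), (white, Ada, 5, green, Lee), (white, Ada, 5, red, Quin)}
π_{color2, color} gives {(black, gold), (gold, black), (green, green), (green, red), (green, white), (red, green), (red, white), (white, green), (white, red)} (3 duplicate(s) eliminated).

{(black, gold), (gold, black), (green, green), (green, red), (green, white), (red, green), (red, white), (white, green), (white, red)}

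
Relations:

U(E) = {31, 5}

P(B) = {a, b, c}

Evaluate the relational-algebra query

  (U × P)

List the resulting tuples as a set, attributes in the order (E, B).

{(31, a), (31, b), (31, c), (5, a), (5, b), (5, c)}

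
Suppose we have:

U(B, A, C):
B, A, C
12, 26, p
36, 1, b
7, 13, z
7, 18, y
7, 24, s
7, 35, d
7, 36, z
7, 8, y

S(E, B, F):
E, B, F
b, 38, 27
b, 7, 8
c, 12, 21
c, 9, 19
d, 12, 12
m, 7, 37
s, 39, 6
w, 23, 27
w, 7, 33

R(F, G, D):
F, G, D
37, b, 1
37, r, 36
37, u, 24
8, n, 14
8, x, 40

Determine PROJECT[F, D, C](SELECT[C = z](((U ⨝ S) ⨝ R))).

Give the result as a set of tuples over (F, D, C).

Natural join on B: {(12, 26, p, c, 21), (12, 26, p, d, 12), (7, 13, z, b, 8), (7, 13, z, m, 37), (7, 13, z, w, 33), (7, 18, y, b, 8), (7, 18, y, m, 37), (7, 18, y, w, 33), (7, 24, s, b, 8), (7, 24, s, m, 37), (7, 24, s, w, 33), (7, 35, d, b, 8), (7, 35, d, m, 37), (7, 35, d, w, 33), (7, 36, z, b, 8), (7, 36, z, m, 37), (7, 36, z, w, 33), (7, 8, y, b, 8), (7, 8, y, m, 37), (7, 8, y, w, 33)}
Natural join on F: {(7, 13, z, b, 8, n, 14), (7, 13, z, b, 8, x, 40), (7, 13, z, m, 37, b, 1), (7, 13, z, m, 37, r, 36), (7, 13, z, m, 37, u, 24), (7, 18, y, b, 8, n, 14), (7, 18, y, b, 8, x, 40), (7, 18, y, m, 37, b, 1), (7, 18, y, m, 37, r, 36), (7, 18, y, m, 37, u, 24), (7, 24, s, b, 8, n, 14), (7, 24, s, b, 8, x, 40), (7, 24, s, m, 37, b, 1), (7, 24, s, m, 37, r, 36), (7, 24, s, m, 37, u, 24), (7, 35, d, b, 8, n, 14), (7, 35, d, b, 8, x, 40), (7, 35, d, m, 37, b, 1), (7, 35, d, m, 37, r, 36), (7, 35, d, m, 37, u, 24), (7, 36, z, b, 8, n, 14), (7, 36, z, b, 8, x, 40), (7, 36, z, m, 37, b, 1), (7, 36, z, m, 37, r, 36), (7, 36, z, m, 37, u, 24), (7, 8, y, b, 8, n, 14), (7, 8, y, b, 8, x, 40), (7, 8, y, m, 37, b, 1), (7, 8, y, m, 37, r, 36), (7, 8, y, m, 37, u, 24)}
σ[C = z]: keep tuples satisfying C = z → {(7, 13, z, b, 8, n, 14), (7, 13, z, b, 8, x, 40), (7, 13, z, m, 37, b, 1), (7, 13, z, m, 37, r, 36), (7, 13, z, m, 37, u, 24), (7, 36, z, b, 8, n, 14), (7, 36, z, b, 8, x, 40), (7, 36, z, m, 37, b, 1), (7, 36, z, m, 37, r, 36), (7, 36, z, m, 37, u, 24)}
π[F, D, C]: project onto (F, D, C) (5 duplicate(s) eliminated) → {(37, 1, z), (37, 24, z), (37, 36, z), (8, 14, z), (8, 40, z)}

{(37, 1, z), (37, 24, z), (37, 36, z), (8, 14, z), (8, 40, z)}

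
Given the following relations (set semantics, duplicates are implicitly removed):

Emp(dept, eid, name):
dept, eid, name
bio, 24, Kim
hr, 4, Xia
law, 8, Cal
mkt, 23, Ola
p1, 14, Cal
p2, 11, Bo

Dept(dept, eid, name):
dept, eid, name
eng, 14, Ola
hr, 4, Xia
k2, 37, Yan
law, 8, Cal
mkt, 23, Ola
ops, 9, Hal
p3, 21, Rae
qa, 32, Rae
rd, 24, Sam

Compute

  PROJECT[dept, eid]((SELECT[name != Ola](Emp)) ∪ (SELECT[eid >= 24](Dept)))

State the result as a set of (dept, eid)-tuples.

{(bio, 24), (hr, 4), (k2, 37), (law, 8), (p1, 14), (p2, 11), (qa, 32), (rd, 24)}

Filtering on name != Ola leaves {(bio, 24, Kim), (hr, 4, Xia), (law, 8, Cal), (p1, 14, Cal), (p2, 11, Bo)}.
Filtering on eid >= 24 leaves {(k2, 37, Yan), (qa, 32, Rae), (rd, 24, Sam)}.
Union: {(bio, 24, Kim), (hr, 4, Xia), (law, 8, Cal), (p1, 14, Cal), (p2, 11, Bo)} with {(k2, 37, Yan), (qa, 32, Rae), (rd, 24, Sam)} → {(bio, 24, Kim), (hr, 4, Xia), (k2, 37, Yan), (law, 8, Cal), (p1, 14, Cal), (p2, 11, Bo), (qa, 32, Rae), (rd, 24, Sam)}
Keep only column(s) dept, eid: {(bio, 24), (hr, 4), (k2, 37), (law, 8), (p1, 14), (p2, 11), (qa, 32), (rd, 24)}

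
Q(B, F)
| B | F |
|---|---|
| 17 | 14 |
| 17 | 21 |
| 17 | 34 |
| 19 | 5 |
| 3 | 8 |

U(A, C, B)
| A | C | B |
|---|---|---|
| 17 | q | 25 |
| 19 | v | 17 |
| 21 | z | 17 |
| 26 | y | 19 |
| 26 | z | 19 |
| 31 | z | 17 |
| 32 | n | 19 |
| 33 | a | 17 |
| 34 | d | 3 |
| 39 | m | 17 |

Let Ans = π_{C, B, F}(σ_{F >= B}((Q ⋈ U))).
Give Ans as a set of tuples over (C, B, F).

{(a, 17, 21), (a, 17, 34), (d, 3, 8), (m, 17, 21), (m, 17, 34), (v, 17, 21), (v, 17, 34), (z, 17, 21), (z, 17, 34)}

Joining Q and U on B yields {(17, 14, 19, v), (17, 14, 21, z), (17, 14, 31, z), (17, 14, 33, a), (17, 14, 39, m), (17, 21, 19, v), (17, 21, 21, z), (17, 21, 31, z), (17, 21, 33, a), (17, 21, 39, m), (17, 34, 19, v), (17, 34, 21, z), (17, 34, 31, z), (17, 34, 33, a), (17, 34, 39, m), (19, 5, 26, y), (19, 5, 26, z), (19, 5, 32, n), (3, 8, 34, d)}.
Selection F >= B: {(17, 21, 19, v), (17, 21, 21, z), (17, 21, 31, z), (17, 21, 33, a), (17, 21, 39, m), (17, 34, 19, v), (17, 34, 21, z), (17, 34, 31, z), (17, 34, 33, a), (17, 34, 39, m), (3, 8, 34, d)}
π[C, B, F]: project onto (C, B, F) (2 duplicate(s) eliminated) → {(a, 17, 21), (a, 17, 34), (d, 3, 8), (m, 17, 21), (m, 17, 34), (v, 17, 21), (v, 17, 34), (z, 17, 21), (z, 17, 34)}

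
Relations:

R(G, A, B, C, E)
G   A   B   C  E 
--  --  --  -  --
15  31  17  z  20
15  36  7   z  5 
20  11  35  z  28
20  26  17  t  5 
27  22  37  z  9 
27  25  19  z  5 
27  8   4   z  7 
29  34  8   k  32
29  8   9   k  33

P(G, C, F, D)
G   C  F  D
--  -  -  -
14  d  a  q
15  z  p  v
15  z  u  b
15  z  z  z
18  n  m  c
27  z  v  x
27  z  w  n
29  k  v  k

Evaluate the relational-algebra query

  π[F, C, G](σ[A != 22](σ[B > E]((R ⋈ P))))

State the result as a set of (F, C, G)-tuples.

{(p, z, 15), (u, z, 15), (v, z, 27), (w, z, 27), (z, z, 15)}

Natural join on G, C: {(15, 31, 17, z, 20, p, v), (15, 31, 17, z, 20, u, b), (15, 31, 17, z, 20, z, z), (15, 36, 7, z, 5, p, v), (15, 36, 7, z, 5, u, b), (15, 36, 7, z, 5, z, z), (27, 22, 37, z, 9, v, x), (27, 22, 37, z, 9, w, n), (27, 25, 19, z, 5, v, x), (27, 25, 19, z, 5, w, n), (27, 8, 4, z, 7, v, x), (27, 8, 4, z, 7, w, n), (29, 34, 8, k, 32, v, k), (29, 8, 9, k, 33, v, k)}
Apply σ_{B > E}; surviving tuples: {(15, 36, 7, z, 5, p, v), (15, 36, 7, z, 5, u, b), (15, 36, 7, z, 5, z, z), (27, 22, 37, z, 9, v, x), (27, 22, 37, z, 9, w, n), (27, 25, 19, z, 5, v, x), (27, 25, 19, z, 5, w, n)}
Apply σ_{A != 22}; surviving tuples: {(15, 36, 7, z, 5, p, v), (15, 36, 7, z, 5, u, b), (15, 36, 7, z, 5, z, z), (27, 25, 19, z, 5, v, x), (27, 25, 19, z, 5, w, n)}
Keep only column(s) F, C, G: {(p, z, 15), (u, z, 15), (v, z, 27), (w, z, 27), (z, z, 15)}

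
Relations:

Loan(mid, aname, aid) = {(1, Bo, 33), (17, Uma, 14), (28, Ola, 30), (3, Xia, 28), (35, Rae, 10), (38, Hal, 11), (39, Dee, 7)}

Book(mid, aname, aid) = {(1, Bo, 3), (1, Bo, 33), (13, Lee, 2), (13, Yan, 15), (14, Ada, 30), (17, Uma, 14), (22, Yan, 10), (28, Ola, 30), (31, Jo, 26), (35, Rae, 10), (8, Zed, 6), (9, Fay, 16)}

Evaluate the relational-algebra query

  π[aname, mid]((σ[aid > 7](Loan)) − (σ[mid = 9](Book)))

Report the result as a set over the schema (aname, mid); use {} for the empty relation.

Filtering on aid > 7 leaves {(1, Bo, 33), (17, Uma, 14), (28, Ola, 30), (3, Xia, 28), (35, Rae, 10), (38, Hal, 11)}.
Filtering on mid = 9 leaves {(9, Fay, 16)}.
Taking the difference: {(1, Bo, 33), (17, Uma, 14), (28, Ola, 30), (3, Xia, 28), (35, Rae, 10), (38, Hal, 11)}
Keep only column(s) aname, mid: {(Bo, 1), (Hal, 38), (Ola, 28), (Rae, 35), (Uma, 17), (Xia, 3)}

{(Bo, 1), (Hal, 38), (Ola, 28), (Rae, 35), (Uma, 17), (Xia, 3)}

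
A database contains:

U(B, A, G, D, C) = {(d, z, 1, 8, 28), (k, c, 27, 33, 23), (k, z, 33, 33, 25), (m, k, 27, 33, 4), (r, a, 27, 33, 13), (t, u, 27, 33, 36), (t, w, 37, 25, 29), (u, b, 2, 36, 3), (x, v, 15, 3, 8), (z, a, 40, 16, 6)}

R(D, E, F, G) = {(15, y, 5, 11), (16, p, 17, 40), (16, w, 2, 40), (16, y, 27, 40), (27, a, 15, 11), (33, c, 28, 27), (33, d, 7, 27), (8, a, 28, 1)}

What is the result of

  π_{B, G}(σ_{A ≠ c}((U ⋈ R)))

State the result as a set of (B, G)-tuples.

Joining U and R on G, D yields {(d, z, 1, 8, 28, a, 28), (k, c, 27, 33, 23, c, 28), (k, c, 27, 33, 23, d, 7), (m, k, 27, 33, 4, c, 28), (m, k, 27, 33, 4, d, 7), (r, a, 27, 33, 13, c, 28), (r, a, 27, 33, 13, d, 7), (t, u, 27, 33, 36, c, 28), (t, u, 27, 33, 36, d, 7), (z, a, 40, 16, 6, p, 17), (z, a, 40, 16, 6, w, 2), (z, a, 40, 16, 6, y, 27)}.
Apply σ_{A ≠ c}; surviving tuples: {(d, z, 1, 8, 28, a, 28), (m, k, 27, 33, 4, c, 28), (m, k, 27, 33, 4, d, 7), (r, a, 27, 33, 13, c, 28), (r, a, 27, 33, 13, d, 7), (t, u, 27, 33, 36, c, 28), (t, u, 27, 33, 36, d, 7), (z, a, 40, 16, 6, p, 17), (z, a, 40, 16, 6, w, 2), (z, a, 40, 16, 6, y, 27)}
Projecting to B, G (5 duplicate(s) eliminated): {(d, 1), (m, 27), (r, 27), (t, 27), (z, 40)}

{(d, 1), (m, 27), (r, 27), (t, 27), (z, 40)}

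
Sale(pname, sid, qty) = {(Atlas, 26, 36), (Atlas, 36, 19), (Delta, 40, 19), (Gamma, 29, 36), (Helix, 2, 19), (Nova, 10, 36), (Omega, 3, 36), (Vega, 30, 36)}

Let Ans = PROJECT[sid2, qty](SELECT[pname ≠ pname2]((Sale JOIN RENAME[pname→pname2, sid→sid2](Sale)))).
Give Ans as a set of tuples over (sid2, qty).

{(10, 36), (2, 19), (26, 36), (29, 36), (3, 36), (30, 36), (36, 19), (40, 19)}

ρ[pname→pname2, sid→sid2]: schema becomes (pname2, sid2, qty); tuples unchanged.
Joining Sale and RENAME[pname→pname2, sid→sid2](Sale) on qty yields {(Atlas, 26, 36, Atlas, 26), (Atlas, 26, 36, Gamma, 29), (Atlas, 26, 36, Nova, 10), (Atlas, 26, 36, Omega, 3), (Atlas, 26, 36, Vega, 30), (Atlas, 36, 19, Atlas, 36), (Atlas, 36, 19, Delta, 40), (Atlas, 36, 19, Helix, 2), (Delta, 40, 19, Atlas, 36), (Delta, 40, 19, Delta, 40), (Delta, 40, 19, Helix, 2), (Gamma, 29, 36, Atlas, 26), (Gamma, 29, 36, Gamma, 29), (Gamma, 29, 36, Nova, 10), (Gamma, 29, 36, Omega, 3), (Gamma, 29, 36, Vega, 30), (Helix, 2, 19, Atlas, 36), (Helix, 2, 19, Delta, 40), (Helix, 2, 19, Helix, 2), (Nova, 10, 36, Atlas, 26), (Nova, 10, 36, Gamma, 29), (Nova, 10, 36, Nova, 10), (Nova, 10, 36, Omega, 3), (Nova, 10, 36, Vega, 30), (Omega, 3, 36, Atlas, 26), (Omega, 3, 36, Gamma, 29), (Omega, 3, 36, Nova, 10), (Omega, 3, 36, Omega, 3), (Omega, 3, 36, Vega, 30), (Vega, 30, 36, Atlas, 26), (Vega, 30, 36, Gamma, 29), (Vega, 30, 36, Nova, 10), (Vega, 30, 36, Omega, 3), (Vega, 30, 36, Vega, 30)}.
Selection pname ≠ pname2: {(Atlas, 26, 36, Gamma, 29), (Atlas, 26, 36, Nova, 10), (Atlas, 26, 36, Omega, 3), (Atlas, 26, 36, Vega, 30), (Atlas, 36, 19, Delta, 40), (Atlas, 36, 19, Helix, 2), (Delta, 40, 19, Atlas, 36), (Delta, 40, 19, Helix, 2), (Gamma, 29, 36, Atlas, 26), (Gamma, 29, 36, Nova, 10), (Gamma, 29, 36, Omega, 3), (Gamma, 29, 36, Vega, 30), (Helix, 2, 19, Atlas, 36), (Helix, 2, 19, Delta, 40), (Nova, 10, 36, Atlas, 26), (Nova, 10, 36, Gamma, 29), (Nova, 10, 36, Omega, 3), (Nova, 10, 36, Vega, 30), (Omega, 3, 36, Atlas, 26), (Omega, 3, 36, Gamma, 29), (Omega, 3, 36, Nova, 10), (Omega, 3, 36, Vega, 30), (Vega, 30, 36, Atlas, 26), (Vega, 30, 36, Gamma, 29), (Vega, 30, 36, Nova, 10), (Vega, 30, 36, Omega, 3)}
Keep only column(s) sid2, qty (18 duplicate(s) eliminated): {(10, 36), (2, 19), (26, 36), (29, 36), (3, 36), (30, 36), (36, 19), (40, 19)}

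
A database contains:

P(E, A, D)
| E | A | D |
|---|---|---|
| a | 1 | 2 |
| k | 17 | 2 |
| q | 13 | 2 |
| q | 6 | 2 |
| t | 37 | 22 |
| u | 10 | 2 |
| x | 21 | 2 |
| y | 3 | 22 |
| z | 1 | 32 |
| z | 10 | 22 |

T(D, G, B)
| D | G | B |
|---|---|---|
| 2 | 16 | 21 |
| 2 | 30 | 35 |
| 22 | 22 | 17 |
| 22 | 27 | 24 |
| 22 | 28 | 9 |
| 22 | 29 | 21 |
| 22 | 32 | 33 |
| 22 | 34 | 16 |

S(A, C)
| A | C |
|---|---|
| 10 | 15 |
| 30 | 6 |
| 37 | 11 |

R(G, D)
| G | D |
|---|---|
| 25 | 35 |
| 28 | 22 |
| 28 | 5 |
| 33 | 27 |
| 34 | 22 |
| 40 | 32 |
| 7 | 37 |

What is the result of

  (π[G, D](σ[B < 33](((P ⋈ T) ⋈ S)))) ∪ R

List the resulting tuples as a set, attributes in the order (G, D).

P ⋈ T (natural join on D): {(a, 1, 2, 16, 21), (a, 1, 2, 30, 35), (k, 17, 2, 16, 21), (k, 17, 2, 30, 35), (q, 13, 2, 16, 21), (q, 13, 2, 30, 35), (q, 6, 2, 16, 21), (q, 6, 2, 30, 35), (t, 37, 22, 22, 17), (t, 37, 22, 27, 24), (t, 37, 22, 28, 9), (t, 37, 22, 29, 21), (t, 37, 22, 32, 33), (t, 37, 22, 34, 16), (u, 10, 2, 16, 21), (u, 10, 2, 30, 35), (x, 21, 2, 16, 21), (x, 21, 2, 30, 35), (y, 3, 22, 22, 17), (y, 3, 22, 27, 24), (y, 3, 22, 28, 9), (y, 3, 22, 29, 21), (y, 3, 22, 32, 33), (y, 3, 22, 34, 16), (z, 10, 22, 22, 17), (z, 10, 22, 27, 24), (z, 10, 22, 28, 9), (z, 10, 22, 29, 21), (z, 10, 22, 32, 33), (z, 10, 22, 34, 16)}
(P ⋈ T) ⋈ S (natural join on A): {(t, 37, 22, 22, 17, 11), (t, 37, 22, 27, 24, 11), (t, 37, 22, 28, 9, 11), (t, 37, 22, 29, 21, 11), (t, 37, 22, 32, 33, 11), (t, 37, 22, 34, 16, 11), (u, 10, 2, 16, 21, 15), (u, 10, 2, 30, 35, 15), (z, 10, 22, 22, 17, 15), (z, 10, 22, 27, 24, 15), (z, 10, 22, 28, 9, 15), (z, 10, 22, 29, 21, 15), (z, 10, 22, 32, 33, 15), (z, 10, 22, 34, 16, 15)}
Selection B < 33: {(t, 37, 22, 22, 17, 11), (t, 37, 22, 27, 24, 11), (t, 37, 22, 28, 9, 11), (t, 37, 22, 29, 21, 11), (t, 37, 22, 34, 16, 11), (u, 10, 2, 16, 21, 15), (z, 10, 22, 22, 17, 15), (z, 10, 22, 27, 24, 15), (z, 10, 22, 28, 9, 15), (z, 10, 22, 29, 21, 15), (z, 10, 22, 34, 16, 15)}
π_{G, D} gives {(16, 2), (22, 22), (27, 22), (28, 22), (29, 22), (34, 22)} (5 duplicate(s) eliminated).
Set union of the two operands is {(16, 2), (22, 22), (25, 35), (27, 22), (28, 22), (28, 5), (29, 22), (33, 27), (34, 22), (40, 32), (7, 37)}.

{(16, 2), (22, 22), (25, 35), (27, 22), (28, 22), (28, 5), (29, 22), (33, 27), (34, 22), (40, 32), (7, 37)}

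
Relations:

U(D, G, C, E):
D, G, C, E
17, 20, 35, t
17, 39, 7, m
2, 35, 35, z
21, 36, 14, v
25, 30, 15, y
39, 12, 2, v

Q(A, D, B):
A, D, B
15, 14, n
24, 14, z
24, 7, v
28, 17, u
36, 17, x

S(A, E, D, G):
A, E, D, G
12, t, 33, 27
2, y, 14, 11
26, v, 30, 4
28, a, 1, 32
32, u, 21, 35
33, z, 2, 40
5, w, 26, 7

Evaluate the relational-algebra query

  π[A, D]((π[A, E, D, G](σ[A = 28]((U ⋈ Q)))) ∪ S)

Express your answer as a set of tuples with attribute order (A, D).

{(12, 33), (2, 14), (26, 30), (28, 1), (28, 17), (32, 21), (33, 2), (5, 26)}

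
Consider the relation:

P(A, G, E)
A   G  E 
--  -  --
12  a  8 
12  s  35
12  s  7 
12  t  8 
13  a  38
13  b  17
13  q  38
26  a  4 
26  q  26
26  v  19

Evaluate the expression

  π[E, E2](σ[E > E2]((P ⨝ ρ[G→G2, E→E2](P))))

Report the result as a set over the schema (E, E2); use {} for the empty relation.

ρ[G→G2, E→E2]: schema becomes (A, G2, E2); tuples unchanged.
Joining P and ρ[G→G2, E→E2](P) on A yields {(12, a, 8, a, 8), (12, a, 8, s, 35), (12, a, 8, s, 7), (12, a, 8, t, 8), (12, s, 35, a, 8), (12, s, 35, s, 35), (12, s, 35, s, 7), (12, s, 35, t, 8), (12, s, 7, a, 8), (12, s, 7, s, 35), (12, s, 7, s, 7), (12, s, 7, t, 8), (12, t, 8, a, 8), (12, t, 8, s, 35), (12, t, 8, s, 7), (12, t, 8, t, 8), (13, a, 38, a, 38), (13, a, 38, b, 17), (13, a, 38, q, 38), (13, b, 17, a, 38), (13, b, 17, b, 17), (13, b, 17, q, 38), (13, q, 38, a, 38), (13, q, 38, b, 17), (13, q, 38, q, 38), (26, a, 4, a, 4), (26, a, 4, q, 26), (26, a, 4, v, 19), (26, q, 26, a, 4), (26, q, 26, q, 26), (26, q, 26, v, 19), (26, v, 19, a, 4), (26, v, 19, q, 26), (26, v, 19, v, 19)}.
Selection E > E2: {(12, a, 8, s, 7), (12, s, 35, a, 8), (12, s, 35, s, 7), (12, s, 35, t, 8), (12, t, 8, s, 7), (13, a, 38, b, 17), (13, q, 38, b, 17), (26, q, 26, a, 4), (26, q, 26, v, 19), (26, v, 19, a, 4)}
π_{E, E2} gives {(19, 4), (26, 19), (26, 4), (35, 7), (35, 8), (38, 17), (8, 7)} (3 duplicate(s) eliminated).

{(19, 4), (26, 19), (26, 4), (35, 7), (35, 8), (38, 17), (8, 7)}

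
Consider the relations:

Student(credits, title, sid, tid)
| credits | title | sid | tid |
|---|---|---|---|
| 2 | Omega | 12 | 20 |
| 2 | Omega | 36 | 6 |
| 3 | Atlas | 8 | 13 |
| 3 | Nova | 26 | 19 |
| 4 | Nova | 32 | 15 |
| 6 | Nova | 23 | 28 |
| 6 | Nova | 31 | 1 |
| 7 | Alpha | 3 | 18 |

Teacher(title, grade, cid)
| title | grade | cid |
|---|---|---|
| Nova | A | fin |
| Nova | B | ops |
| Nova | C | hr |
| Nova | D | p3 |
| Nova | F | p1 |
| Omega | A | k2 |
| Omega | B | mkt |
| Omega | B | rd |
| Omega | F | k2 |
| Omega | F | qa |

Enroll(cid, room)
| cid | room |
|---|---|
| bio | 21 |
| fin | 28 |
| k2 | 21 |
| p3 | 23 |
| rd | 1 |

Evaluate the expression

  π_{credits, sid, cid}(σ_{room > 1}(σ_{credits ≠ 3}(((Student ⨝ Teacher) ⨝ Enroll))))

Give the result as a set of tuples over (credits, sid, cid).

{(2, 12, k2), (2, 36, k2), (4, 32, fin), (4, 32, p3), (6, 23, fin), (6, 23, p3), (6, 31, fin), (6, 31, p3)}

Joining Student and Teacher on title yields {(2, Omega, 12, 20, A, k2), (2, Omega, 12, 20, B, mkt), (2, Omega, 12, 20, B, rd), (2, Omega, 12, 20, F, k2), (2, Omega, 12, 20, F, qa), (2, Omega, 36, 6, A, k2), (2, Omega, 36, 6, B, mkt), (2, Omega, 36, 6, B, rd), (2, Omega, 36, 6, F, k2), (2, Omega, 36, 6, F, qa), (3, Nova, 26, 19, A, fin), (3, Nova, 26, 19, B, ops), (3, Nova, 26, 19, C, hr), (3, Nova, 26, 19, D, p3), (3, Nova, 26, 19, F, p1), (4, Nova, 32, 15, A, fin), (4, Nova, 32, 15, B, ops), (4, Nova, 32, 15, C, hr), (4, Nova, 32, 15, D, p3), (4, Nova, 32, 15, F, p1), (6, Nova, 23, 28, A, fin), (6, Nova, 23, 28, B, ops), (6, Nova, 23, 28, C, hr), (6, Nova, 23, 28, D, p3), (6, Nova, 23, 28, F, p1), (6, Nova, 31, 1, A, fin), (6, Nova, 31, 1, B, ops), (6, Nova, 31, 1, C, hr), (6, Nova, 31, 1, D, p3), (6, Nova, 31, 1, F, p1)}.
Joining (Student ⨝ Teacher) and Enroll on cid yields {(2, Omega, 12, 20, A, k2, 21), (2, Omega, 12, 20, B, rd, 1), (2, Omega, 12, 20, F, k2, 21), (2, Omega, 36, 6, A, k2, 21), (2, Omega, 36, 6, B, rd, 1), (2, Omega, 36, 6, F, k2, 21), (3, Nova, 26, 19, A, fin, 28), (3, Nova, 26, 19, D, p3, 23), (4, Nova, 32, 15, A, fin, 28), (4, Nova, 32, 15, D, p3, 23), (6, Nova, 23, 28, A, fin, 28), (6, Nova, 23, 28, D, p3, 23), (6, Nova, 31, 1, A, fin, 28), (6, Nova, 31, 1, D, p3, 23)}.
Filtering on credits ≠ 3 leaves {(2, Omega, 12, 20, A, k2, 21), (2, Omega, 12, 20, B, rd, 1), (2, Omega, 12, 20, F, k2, 21), (2, Omega, 36, 6, A, k2, 21), (2, Omega, 36, 6, B, rd, 1), (2, Omega, 36, 6, F, k2, 21), (4, Nova, 32, 15, A, fin, 28), (4, Nova, 32, 15, D, p3, 23), (6, Nova, 23, 28, A, fin, 28), (6, Nova, 23, 28, D, p3, 23), (6, Nova, 31, 1, A, fin, 28), (6, Nova, 31, 1, D, p3, 23)}.
Filtering on room > 1 leaves {(2, Omega, 12, 20, A, k2, 21), (2, Omega, 12, 20, F, k2, 21), (2, Omega, 36, 6, A, k2, 21), (2, Omega, 36, 6, F, k2, 21), (4, Nova, 32, 15, A, fin, 28), (4, Nova, 32, 15, D, p3, 23), (6, Nova, 23, 28, A, fin, 28), (6, Nova, 23, 28, D, p3, 23), (6, Nova, 31, 1, A, fin, 28), (6, Nova, 31, 1, D, p3, 23)}.
Keep only column(s) credits, sid, cid (2 duplicate(s) eliminated): {(2, 12, k2), (2, 36, k2), (4, 32, fin), (4, 32, p3), (6, 23, fin), (6, 23, p3), (6, 31, fin), (6, 31, p3)}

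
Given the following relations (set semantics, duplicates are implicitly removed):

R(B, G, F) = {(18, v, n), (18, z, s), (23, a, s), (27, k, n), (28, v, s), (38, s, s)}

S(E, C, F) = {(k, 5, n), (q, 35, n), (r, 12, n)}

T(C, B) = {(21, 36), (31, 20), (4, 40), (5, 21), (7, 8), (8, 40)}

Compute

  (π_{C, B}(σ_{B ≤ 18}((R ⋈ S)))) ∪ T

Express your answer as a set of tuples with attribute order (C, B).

R ⋈ S (natural join on F): {(18, v, n, k, 5), (18, v, n, q, 35), (18, v, n, r, 12), (27, k, n, k, 5), (27, k, n, q, 35), (27, k, n, r, 12)}
Apply σ_{B ≤ 18}; surviving tuples: {(18, v, n, k, 5), (18, v, n, q, 35), (18, v, n, r, 12)}
Projecting to C, B: {(12, 18), (35, 18), (5, 18)}
Set union of the two operands is {(12, 18), (21, 36), (31, 20), (35, 18), (4, 40), (5, 18), (5, 21), (7, 8), (8, 40)}.

{(12, 18), (21, 36), (31, 20), (35, 18), (4, 40), (5, 18), (5, 21), (7, 8), (8, 40)}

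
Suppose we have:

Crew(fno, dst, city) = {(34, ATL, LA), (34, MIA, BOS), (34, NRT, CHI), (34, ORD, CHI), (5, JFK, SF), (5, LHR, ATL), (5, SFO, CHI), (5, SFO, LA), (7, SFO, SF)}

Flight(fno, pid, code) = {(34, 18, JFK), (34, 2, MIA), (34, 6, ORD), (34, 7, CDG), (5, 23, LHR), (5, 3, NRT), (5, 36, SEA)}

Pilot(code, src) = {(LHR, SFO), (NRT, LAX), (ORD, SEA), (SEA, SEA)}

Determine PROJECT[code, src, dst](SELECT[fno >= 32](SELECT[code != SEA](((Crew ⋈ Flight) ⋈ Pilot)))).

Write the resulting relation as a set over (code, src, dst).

{(ORD, SEA, ATL), (ORD, SEA, MIA), (ORD, SEA, NRT), (ORD, SEA, ORD)}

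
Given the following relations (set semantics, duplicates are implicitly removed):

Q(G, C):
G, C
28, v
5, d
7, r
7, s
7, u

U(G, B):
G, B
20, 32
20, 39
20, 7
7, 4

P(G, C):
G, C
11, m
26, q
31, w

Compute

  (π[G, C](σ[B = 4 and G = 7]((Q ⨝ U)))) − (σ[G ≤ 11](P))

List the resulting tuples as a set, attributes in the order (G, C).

Joining Q and U on G yields {(7, r, 4), (7, s, 4), (7, u, 4)}.
Selection B = 4 and G = 7: {(7, r, 4), (7, s, 4), (7, u, 4)}
π_{G, C} gives {(7, r), (7, s), (7, u)}.
Selection G ≤ 11: {(11, m)}
Difference: {(7, r), (7, s), (7, u)} with {(11, m)} → {(7, r), (7, s), (7, u)}

{(7, r), (7, s), (7, u)}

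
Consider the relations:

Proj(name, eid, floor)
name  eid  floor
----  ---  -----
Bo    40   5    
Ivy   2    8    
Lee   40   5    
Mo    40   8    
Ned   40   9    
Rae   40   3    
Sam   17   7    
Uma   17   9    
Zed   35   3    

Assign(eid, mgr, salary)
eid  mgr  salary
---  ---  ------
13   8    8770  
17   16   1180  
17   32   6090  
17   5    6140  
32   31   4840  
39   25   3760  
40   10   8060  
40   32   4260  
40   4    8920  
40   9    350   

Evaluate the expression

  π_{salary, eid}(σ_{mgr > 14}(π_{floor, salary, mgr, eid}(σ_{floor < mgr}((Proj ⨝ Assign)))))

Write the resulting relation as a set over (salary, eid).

{(1180, 17), (4260, 40), (6090, 17)}

Proj ⋈ Assign (natural join on eid): {(Bo, 40, 5, 10, 8060), (Bo, 40, 5, 32, 4260), (Bo, 40, 5, 4, 8920), (Bo, 40, 5, 9, 350), (Lee, 40, 5, 10, 8060), (Lee, 40, 5, 32, 4260), (Lee, 40, 5, 4, 8920), (Lee, 40, 5, 9, 350), (Mo, 40, 8, 10, 8060), (Mo, 40, 8, 32, 4260), (Mo, 40, 8, 4, 8920), (Mo, 40, 8, 9, 350), (Ned, 40, 9, 10, 8060), (Ned, 40, 9, 32, 4260), (Ned, 40, 9, 4, 8920), (Ned, 40, 9, 9, 350), (Rae, 40, 3, 10, 8060), (Rae, 40, 3, 32, 4260), (Rae, 40, 3, 4, 8920), (Rae, 40, 3, 9, 350), (Sam, 17, 7, 16, 1180), (Sam, 17, 7, 32, 6090), (Sam, 17, 7, 5, 6140), (Uma, 17, 9, 16, 1180), (Uma, 17, 9, 32, 6090), (Uma, 17, 9, 5, 6140)}
Apply σ_{floor < mgr}; surviving tuples: {(Bo, 40, 5, 10, 8060), (Bo, 40, 5, 32, 4260), (Bo, 40, 5, 9, 350), (Lee, 40, 5, 10, 8060), (Lee, 40, 5, 32, 4260), (Lee, 40, 5, 9, 350), (Mo, 40, 8, 10, 8060), (Mo, 40, 8, 32, 4260), (Mo, 40, 8, 9, 350), (Ned, 40, 9, 10, 8060), (Ned, 40, 9, 32, 4260), (Rae, 40, 3, 10, 8060), (Rae, 40, 3, 32, 4260), (Rae, 40, 3, 4, 8920), (Rae, 40, 3, 9, 350), (Sam, 17, 7, 16, 1180), (Sam, 17, 7, 32, 6090), (Uma, 17, 9, 16, 1180), (Uma, 17, 9, 32, 6090)}
Projecting to floor, salary, mgr, eid (3 duplicate(s) eliminated): {(3, 350, 9, 40), (3, 4260, 32, 40), (3, 8060, 10, 40), (3, 8920, 4, 40), (5, 350, 9, 40), (5, 4260, 32, 40), (5, 8060, 10, 40), (7, 1180, 16, 17), (7, 6090, 32, 17), (8, 350, 9, 40), (8, 4260, 32, 40), (8, 8060, 10, 40), (9, 1180, 16, 17), (9, 4260, 32, 40), (9, 6090, 32, 17), (9, 8060, 10, 40)}
Apply σ_{mgr > 14}; surviving tuples: {(3, 4260, 32, 40), (5, 4260, 32, 40), (7, 1180, 16, 17), (7, 6090, 32, 17), (8, 4260, 32, 40), (9, 1180, 16, 17), (9, 4260, 32, 40), (9, 6090, 32, 17)}
Projecting to salary, eid (5 duplicate(s) eliminated): {(1180, 17), (4260, 40), (6090, 17)}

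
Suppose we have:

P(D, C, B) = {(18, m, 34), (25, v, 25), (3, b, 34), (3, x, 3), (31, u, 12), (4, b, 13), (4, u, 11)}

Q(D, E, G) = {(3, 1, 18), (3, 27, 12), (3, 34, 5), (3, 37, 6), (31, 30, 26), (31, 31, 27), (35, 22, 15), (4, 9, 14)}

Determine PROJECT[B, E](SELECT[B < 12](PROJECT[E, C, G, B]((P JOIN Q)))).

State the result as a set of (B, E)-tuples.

P ⋈ Q (natural join on D): {(3, b, 34, 1, 18), (3, b, 34, 27, 12), (3, b, 34, 34, 5), (3, b, 34, 37, 6), (3, x, 3, 1, 18), (3, x, 3, 27, 12), (3, x, 3, 34, 5), (3, x, 3, 37, 6), (31, u, 12, 30, 26), (31, u, 12, 31, 27), (4, b, 13, 9, 14), (4, u, 11, 9, 14)}
π[E, C, G, B]: project onto (E, C, G, B) → {(1, b, 18, 34), (1, x, 18, 3), (27, b, 12, 34), (27, x, 12, 3), (30, u, 26, 12), (31, u, 27, 12), (34, b, 5, 34), (34, x, 5, 3), (37, b, 6, 34), (37, x, 6, 3), (9, b, 14, 13), (9, u, 14, 11)}
σ[B < 12]: keep tuples satisfying B < 12 → {(1, x, 18, 3), (27, x, 12, 3), (34, x, 5, 3), (37, x, 6, 3), (9, u, 14, 11)}
π[B, E]: project onto (B, E) → {(11, 9), (3, 1), (3, 27), (3, 34), (3, 37)}

{(11, 9), (3, 1), (3, 27), (3, 34), (3, 37)}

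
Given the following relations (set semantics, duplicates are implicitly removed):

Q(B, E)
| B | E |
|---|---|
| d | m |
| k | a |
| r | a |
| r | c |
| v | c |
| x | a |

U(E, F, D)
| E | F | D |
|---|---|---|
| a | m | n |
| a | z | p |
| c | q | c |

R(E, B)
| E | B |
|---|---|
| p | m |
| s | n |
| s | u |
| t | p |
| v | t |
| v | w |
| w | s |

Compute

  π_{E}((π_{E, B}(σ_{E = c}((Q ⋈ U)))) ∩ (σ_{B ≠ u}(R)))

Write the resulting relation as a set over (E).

{}

Q ⋈ U (natural join on E): {(k, a, m, n), (k, a, z, p), (r, a, m, n), (r, a, z, p), (r, c, q, c), (v, c, q, c), (x, a, m, n), (x, a, z, p)}
Selection E = c: {(r, c, q, c), (v, c, q, c)}
Projecting to E, B: {(c, r), (c, v)}
Selection B ≠ u: {(p, m), (s, n), (t, p), (v, t), (v, w), (w, s)}
Set intersection of the two operands is {}.
Projecting to E: {}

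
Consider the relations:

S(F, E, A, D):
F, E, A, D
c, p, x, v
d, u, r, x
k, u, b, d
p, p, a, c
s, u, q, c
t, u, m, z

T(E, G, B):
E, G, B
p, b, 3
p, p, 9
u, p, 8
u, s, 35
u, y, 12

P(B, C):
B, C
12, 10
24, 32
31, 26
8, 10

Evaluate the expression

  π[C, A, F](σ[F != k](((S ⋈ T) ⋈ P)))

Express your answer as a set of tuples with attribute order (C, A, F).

Joining S and T on E yields {(c, p, x, v, b, 3), (c, p, x, v, p, 9), (d, u, r, x, p, 8), (d, u, r, x, s, 35), (d, u, r, x, y, 12), (k, u, b, d, p, 8), (k, u, b, d, s, 35), (k, u, b, d, y, 12), (p, p, a, c, b, 3), (p, p, a, c, p, 9), (s, u, q, c, p, 8), (s, u, q, c, s, 35), (s, u, q, c, y, 12), (t, u, m, z, p, 8), (t, u, m, z, s, 35), (t, u, m, z, y, 12)}.
Joining (S ⋈ T) and P on B yields {(d, u, r, x, p, 8, 10), (d, u, r, x, y, 12, 10), (k, u, b, d, p, 8, 10), (k, u, b, d, y, 12, 10), (s, u, q, c, p, 8, 10), (s, u, q, c, y, 12, 10), (t, u, m, z, p, 8, 10), (t, u, m, z, y, 12, 10)}.
Apply σ_{F != k}; surviving tuples: {(d, u, r, x, p, 8, 10), (d, u, r, x, y, 12, 10), (s, u, q, c, p, 8, 10), (s, u, q, c, y, 12, 10), (t, u, m, z, p, 8, 10), (t, u, m, z, y, 12, 10)}
π_{C, A, F} gives {(10, m, t), (10, q, s), (10, r, d)} (3 duplicate(s) eliminated).

{(10, m, t), (10, q, s), (10, r, d)}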